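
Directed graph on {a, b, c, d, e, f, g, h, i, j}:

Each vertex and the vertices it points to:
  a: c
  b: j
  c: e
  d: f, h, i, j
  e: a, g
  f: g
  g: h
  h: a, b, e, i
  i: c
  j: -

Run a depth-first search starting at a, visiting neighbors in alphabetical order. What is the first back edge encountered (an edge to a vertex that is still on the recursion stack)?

e->a

DFS from a (visiting neighbors in alphabetical order); mark gray on enter, black on exit:
a gray
  c gray
    e gray
      e→a: a is gray → back edge
First back edge: e → a.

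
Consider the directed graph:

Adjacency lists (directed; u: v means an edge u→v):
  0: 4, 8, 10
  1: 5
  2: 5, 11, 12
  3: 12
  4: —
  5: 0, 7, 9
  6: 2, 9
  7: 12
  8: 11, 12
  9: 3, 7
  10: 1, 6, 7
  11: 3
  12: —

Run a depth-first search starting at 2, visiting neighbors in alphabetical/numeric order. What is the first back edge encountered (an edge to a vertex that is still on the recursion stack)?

1→5

DFS from 2 (visiting neighbors in alphabetical/numeric order); mark gray on enter, black on exit:
2 gray
  5 gray
    0 gray
      4 gray
      4 black
      8 gray
        11 gray
          3 gray
            12 gray
            12 black
          3 black
        11 black
        8→12: 12 black — skip
      8 black
      10 gray
        1 gray
          1→5: 5 is gray → back edge
First back edge: 1 → 5.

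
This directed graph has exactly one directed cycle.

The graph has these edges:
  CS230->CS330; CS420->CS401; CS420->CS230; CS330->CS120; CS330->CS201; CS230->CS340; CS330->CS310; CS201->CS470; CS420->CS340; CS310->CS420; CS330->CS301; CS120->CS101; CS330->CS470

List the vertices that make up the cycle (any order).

DFS with gray/black marking from CS420:
CS420 gray
  CS230 gray
    CS330 gray
      CS470 gray
      CS470 black
      CS120 gray
        CS101 gray
        CS101 black
      CS120 black
      CS201 gray
        CS201→CS470: CS470 black — skip
      CS201 black
      CS310 gray
        CS310→CS420: CS420 is gray → back edge
Back edge closes the cycle CS420 → CS230 → CS330 → CS310 → CS420; its vertices are {CS230, CS310, CS330, CS420}.

CS230, CS310, CS330, CS420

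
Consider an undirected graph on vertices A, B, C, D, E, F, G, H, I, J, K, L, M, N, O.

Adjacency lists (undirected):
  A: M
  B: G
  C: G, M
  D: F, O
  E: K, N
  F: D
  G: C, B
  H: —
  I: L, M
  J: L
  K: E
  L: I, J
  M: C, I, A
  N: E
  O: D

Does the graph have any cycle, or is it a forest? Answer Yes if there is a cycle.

No

DFS, tracking each vertex's parent; an edge to a visited non-parent vertex closes a cycle.
Start from M:
visit M (parent –)
  visit C (parent M)
    visit G (parent C)
      G–C: parent, skip
      visit B (parent G)
        B–G: parent, skip
    C–M: parent, skip
  visit I (parent M)
    visit L (parent I)
      L–I: parent, skip
      visit J (parent L)
        J–L: parent, skip
    I–M: parent, skip
  visit A (parent M)
    A–M: parent, skip
visit D (parent –)
  visit F (parent D)
    F–D: parent, skip
  visit O (parent D)
    O–D: parent, skip
visit E (parent –)
  visit K (parent E)
    K–E: parent, skip
  visit N (parent E)
    N–E: parent, skip
visit H (parent –)
No non-parent visited neighbor found — the graph is a forest.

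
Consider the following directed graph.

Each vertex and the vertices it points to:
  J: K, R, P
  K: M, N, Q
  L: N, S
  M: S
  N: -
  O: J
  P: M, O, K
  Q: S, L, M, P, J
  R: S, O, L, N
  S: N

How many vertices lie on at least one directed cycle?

A vertex is on a directed cycle iff it belongs to a strongly connected component of size ≥ 2 (or has a self-loop).
The vertices on cycles are {J, K, O, P, Q, R} — 6 in total.

6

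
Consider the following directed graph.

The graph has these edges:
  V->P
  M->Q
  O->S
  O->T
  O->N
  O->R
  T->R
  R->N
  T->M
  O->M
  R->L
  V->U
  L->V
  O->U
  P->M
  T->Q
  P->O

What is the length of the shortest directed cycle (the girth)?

5

For each vertex v, BFS finds the shortest path from v back to v.
The shortest such closed walk is O → R → L → V → P → O, length 5.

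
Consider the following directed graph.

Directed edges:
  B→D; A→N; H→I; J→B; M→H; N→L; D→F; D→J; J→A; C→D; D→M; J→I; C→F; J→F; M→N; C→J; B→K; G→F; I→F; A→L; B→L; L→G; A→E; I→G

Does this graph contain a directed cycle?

Yes

DFS with white/gray/black marking, starting from N:
N gray
  L gray
    G gray
      F gray
      F black
    G black
  L black
N black
A gray
  A→N: N black — skip
  E gray
  E black
  A→L: L black — skip
A black
B gray
  D gray
    M gray
      M→N: N black — skip
      H gray
        I gray
          I→F: F black — skip
          I→G: G black — skip
        I black
      H black
    M black
    D→F: F black — skip
    J gray
      J→F: F black — skip
      J→A: A black — skip
      J→B: B is gray → back edge
Back edge found, so a cycle exists: B → D → J → B.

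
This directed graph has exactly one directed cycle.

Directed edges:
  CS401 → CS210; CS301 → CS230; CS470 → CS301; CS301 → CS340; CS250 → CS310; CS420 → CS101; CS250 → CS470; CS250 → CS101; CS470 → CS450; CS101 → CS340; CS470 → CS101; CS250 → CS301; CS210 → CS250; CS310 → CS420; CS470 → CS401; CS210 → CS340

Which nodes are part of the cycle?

CS210, CS250, CS401, CS470

DFS with gray/black marking from CS210:
CS210 gray
  CS340 gray
  CS340 black
  CS250 gray
    CS310 gray
      CS420 gray
        CS101 gray
          CS101→CS340: CS340 black — skip
        CS101 black
      CS420 black
    CS310 black
    CS250→CS101: CS101 black — skip
    CS470 gray
      CS470→CS101: CS101 black — skip
      CS301 gray
        CS230 gray
        CS230 black
        CS301→CS340: CS340 black — skip
      CS301 black
      CS450 gray
      CS450 black
      CS401 gray
        CS401→CS210: CS210 is gray → back edge
Back edge closes the cycle CS210 → CS250 → CS470 → CS401 → CS210; its vertices are {CS210, CS250, CS401, CS470}.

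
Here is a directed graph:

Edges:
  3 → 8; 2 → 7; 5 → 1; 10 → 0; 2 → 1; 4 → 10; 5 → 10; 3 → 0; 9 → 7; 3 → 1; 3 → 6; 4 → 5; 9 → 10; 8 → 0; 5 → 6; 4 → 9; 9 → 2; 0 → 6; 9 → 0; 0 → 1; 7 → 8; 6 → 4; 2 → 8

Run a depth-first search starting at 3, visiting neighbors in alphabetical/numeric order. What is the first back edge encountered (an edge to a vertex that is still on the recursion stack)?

DFS from 3 (visiting neighbors in alphabetical/numeric order); mark gray on enter, black on exit:
3 gray
  0 gray
    1 gray
    1 black
    6 gray
      4 gray
        5 gray
          5→1: 1 black — skip
          5→6: 6 is gray → back edge
First back edge: 5 → 6.

5→6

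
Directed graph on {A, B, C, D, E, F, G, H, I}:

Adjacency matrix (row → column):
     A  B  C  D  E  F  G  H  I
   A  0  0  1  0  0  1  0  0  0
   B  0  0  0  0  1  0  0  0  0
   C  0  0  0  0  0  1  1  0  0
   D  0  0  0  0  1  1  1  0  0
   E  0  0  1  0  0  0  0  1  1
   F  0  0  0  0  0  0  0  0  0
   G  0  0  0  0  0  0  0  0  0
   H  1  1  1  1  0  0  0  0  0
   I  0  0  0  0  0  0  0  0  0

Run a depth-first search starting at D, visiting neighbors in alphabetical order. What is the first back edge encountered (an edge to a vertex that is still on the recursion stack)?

B→E

DFS from D (visiting neighbors in alphabetical order); mark gray on enter, black on exit:
D gray
  E gray
    C gray
      F gray
      F black
      G gray
      G black
    C black
    H gray
      A gray
        A→C: C black — skip
        A→F: F black — skip
      A black
      B gray
        B→E: E is gray → back edge
First back edge: B → E.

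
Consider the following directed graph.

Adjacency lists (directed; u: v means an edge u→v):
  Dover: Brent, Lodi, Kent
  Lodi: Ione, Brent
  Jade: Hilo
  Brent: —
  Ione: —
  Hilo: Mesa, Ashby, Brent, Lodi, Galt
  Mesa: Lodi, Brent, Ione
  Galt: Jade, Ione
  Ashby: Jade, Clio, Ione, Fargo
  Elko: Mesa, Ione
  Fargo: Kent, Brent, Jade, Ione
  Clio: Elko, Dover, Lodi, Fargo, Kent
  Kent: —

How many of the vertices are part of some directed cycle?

A vertex is on a directed cycle iff it belongs to a strongly connected component of size ≥ 2 (or has a self-loop).
The vertices on cycles are {Clio, Galt, Hilo, Jade, Ashby, Fargo} — 6 in total.

6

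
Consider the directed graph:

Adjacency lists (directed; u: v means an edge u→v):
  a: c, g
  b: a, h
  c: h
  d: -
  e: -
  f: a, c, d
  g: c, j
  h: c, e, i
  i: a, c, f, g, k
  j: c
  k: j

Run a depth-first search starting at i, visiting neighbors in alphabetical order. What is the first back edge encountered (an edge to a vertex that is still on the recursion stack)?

DFS from i (visiting neighbors in alphabetical order); mark gray on enter, black on exit:
i gray
  a gray
    c gray
      h gray
        h→c: c is gray → back edge
First back edge: h → c.

h->c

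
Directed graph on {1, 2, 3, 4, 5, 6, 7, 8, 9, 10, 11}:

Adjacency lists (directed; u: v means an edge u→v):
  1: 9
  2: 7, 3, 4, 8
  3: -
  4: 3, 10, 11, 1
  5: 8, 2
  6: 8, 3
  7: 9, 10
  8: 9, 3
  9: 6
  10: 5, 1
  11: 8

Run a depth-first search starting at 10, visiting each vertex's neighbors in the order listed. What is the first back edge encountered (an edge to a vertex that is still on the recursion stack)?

DFS from 10 (visiting each vertex's neighbors in the order listed); mark gray on enter, black on exit:
10 gray
  5 gray
    8 gray
      9 gray
        6 gray
          6→8: 8 is gray → back edge
First back edge: 6 → 8.

6->8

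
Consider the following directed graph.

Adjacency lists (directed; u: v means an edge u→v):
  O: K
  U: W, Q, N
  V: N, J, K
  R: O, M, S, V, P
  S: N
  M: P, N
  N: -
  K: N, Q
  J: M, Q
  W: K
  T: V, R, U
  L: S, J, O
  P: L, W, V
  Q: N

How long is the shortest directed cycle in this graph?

4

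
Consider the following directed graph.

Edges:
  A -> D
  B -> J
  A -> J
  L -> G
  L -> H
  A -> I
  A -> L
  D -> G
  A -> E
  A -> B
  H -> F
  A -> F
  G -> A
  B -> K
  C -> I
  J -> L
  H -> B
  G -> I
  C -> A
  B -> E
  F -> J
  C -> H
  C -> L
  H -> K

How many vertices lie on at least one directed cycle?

8

A vertex is on a directed cycle iff it belongs to a strongly connected component of size ≥ 2 (or has a self-loop).
The vertices on cycles are {A, B, D, F, G, H, J, L} — 8 in total.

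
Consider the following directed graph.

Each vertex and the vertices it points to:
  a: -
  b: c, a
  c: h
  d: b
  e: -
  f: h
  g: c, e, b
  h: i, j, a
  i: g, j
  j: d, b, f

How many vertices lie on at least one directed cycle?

A vertex is on a directed cycle iff it belongs to a strongly connected component of size ≥ 2 (or has a self-loop).
The vertices on cycles are {b, c, d, f, g, h, i, j} — 8 in total.

8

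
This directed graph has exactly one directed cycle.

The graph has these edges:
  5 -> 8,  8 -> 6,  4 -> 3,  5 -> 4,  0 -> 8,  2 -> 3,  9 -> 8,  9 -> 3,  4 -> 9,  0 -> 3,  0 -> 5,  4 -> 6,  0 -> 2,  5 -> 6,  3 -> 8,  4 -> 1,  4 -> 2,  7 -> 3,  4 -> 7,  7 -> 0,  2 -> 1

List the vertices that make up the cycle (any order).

DFS with gray/black marking from 4:
4 gray
  2 gray
    1 gray
    1 black
    3 gray
      8 gray
        6 gray
        6 black
      8 black
    3 black
  2 black
  4→6: 6 black — skip
  4→3: 3 black — skip
  4→1: 1 black — skip
  9 gray
    9→8: 8 black — skip
    9→3: 3 black — skip
  9 black
  7 gray
    0 gray
      0→8: 8 black — skip
      0→2: 2 black — skip
      5 gray
        5→8: 8 black — skip
        5→4: 4 is gray → back edge
Back edge closes the cycle 4 → 7 → 0 → 5 → 4; its vertices are {0, 4, 5, 7}.

0, 4, 5, 7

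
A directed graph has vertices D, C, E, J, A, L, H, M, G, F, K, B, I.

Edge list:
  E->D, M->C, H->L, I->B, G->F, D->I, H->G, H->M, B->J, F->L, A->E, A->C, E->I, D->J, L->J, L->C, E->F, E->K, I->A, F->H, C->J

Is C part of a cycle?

No

C lies on a cycle iff there is a path from C back to itself.
Exploring from C, it never reaches itself; equivalently, its strongly connected component is a singleton.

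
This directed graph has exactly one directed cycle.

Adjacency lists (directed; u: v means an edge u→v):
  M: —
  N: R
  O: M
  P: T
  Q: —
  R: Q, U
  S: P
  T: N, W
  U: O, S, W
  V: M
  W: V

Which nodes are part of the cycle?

DFS with gray/black marking from T:
T gray
  N gray
    R gray
      Q gray
      Q black
      U gray
        O gray
          M gray
          M black
        O black
        S gray
          P gray
            P→T: T is gray → back edge
Back edge closes the cycle T → N → R → U → S → P → T; its vertices are {N, P, R, S, T, U}.

N, P, R, S, T, U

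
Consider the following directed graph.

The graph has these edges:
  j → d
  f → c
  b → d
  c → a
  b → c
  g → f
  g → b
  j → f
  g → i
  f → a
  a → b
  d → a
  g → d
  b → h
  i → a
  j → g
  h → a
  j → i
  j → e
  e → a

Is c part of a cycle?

Yes

c is on a cycle iff c can reach itself via ≥1 edge.
c → a → b → c — yes.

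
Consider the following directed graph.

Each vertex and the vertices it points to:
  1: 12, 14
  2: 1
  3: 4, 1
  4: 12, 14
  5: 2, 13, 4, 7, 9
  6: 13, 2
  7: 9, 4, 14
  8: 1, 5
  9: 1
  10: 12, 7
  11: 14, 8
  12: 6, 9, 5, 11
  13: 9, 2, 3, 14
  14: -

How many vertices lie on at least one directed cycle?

12

A vertex is on a directed cycle iff it belongs to a strongly connected component of size ≥ 2 (or has a self-loop).
The vertices on cycles are {1, 2, 3, 4, 5, 6, 7, 8, 9, 11, 12, 13} — 12 in total.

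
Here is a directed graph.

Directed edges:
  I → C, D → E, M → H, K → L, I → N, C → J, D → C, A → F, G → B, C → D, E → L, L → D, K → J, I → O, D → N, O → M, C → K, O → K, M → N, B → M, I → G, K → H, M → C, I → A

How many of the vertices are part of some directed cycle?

A vertex is on a directed cycle iff it belongs to a strongly connected component of size ≥ 2 (or has a self-loop).
The vertices on cycles are {C, D, E, K, L} — 5 in total.

5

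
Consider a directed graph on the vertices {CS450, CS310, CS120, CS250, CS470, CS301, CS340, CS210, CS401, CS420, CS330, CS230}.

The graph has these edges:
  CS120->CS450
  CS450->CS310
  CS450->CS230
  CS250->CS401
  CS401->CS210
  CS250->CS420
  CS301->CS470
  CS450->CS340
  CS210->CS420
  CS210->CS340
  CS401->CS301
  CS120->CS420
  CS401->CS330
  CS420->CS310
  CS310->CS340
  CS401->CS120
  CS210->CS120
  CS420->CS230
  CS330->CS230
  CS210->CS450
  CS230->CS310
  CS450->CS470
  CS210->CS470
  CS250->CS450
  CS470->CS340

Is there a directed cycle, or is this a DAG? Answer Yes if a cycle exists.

No

DFS with white/gray/black marking, starting from CS210:
CS210 gray
  CS470 gray
    CS340 gray
    CS340 black
  CS470 black
  CS210→CS340: CS340 black — skip
  CS120 gray
    CS420 gray
      CS230 gray
        CS310 gray
          CS310→CS340: CS340 black — skip
        CS310 black
      CS230 black
      CS420→CS310: CS310 black — skip
    CS420 black
    CS450 gray
      CS450→CS340: CS340 black — skip
      CS450→CS230: CS230 black — skip
      CS450→CS470: CS470 black — skip
      CS450→CS310: CS310 black — skip
    CS450 black
  CS120 black
  CS210→CS450: CS450 black — skip
  CS210→CS420: CS420 black — skip
CS210 black
CS250 gray
  CS250→CS420: CS420 black — skip
  CS250→CS450: CS450 black — skip
  CS401 gray
    CS301 gray
      CS301→CS470: CS470 black — skip
    CS301 black
    CS330 gray
      CS330→CS230: CS230 black — skip
    CS330 black
    CS401→CS210: CS210 black — skip
    CS401→CS120: CS120 black — skip
  CS401 black
CS250 black
Every edge goes to a white or black vertex — no back edge, so the graph is acyclic.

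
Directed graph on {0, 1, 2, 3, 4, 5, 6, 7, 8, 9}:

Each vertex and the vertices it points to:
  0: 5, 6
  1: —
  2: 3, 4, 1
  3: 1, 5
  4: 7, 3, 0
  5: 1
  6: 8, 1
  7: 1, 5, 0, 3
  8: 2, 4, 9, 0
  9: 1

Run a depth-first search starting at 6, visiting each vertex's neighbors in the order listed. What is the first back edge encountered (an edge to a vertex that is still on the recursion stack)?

DFS from 6 (visiting each vertex's neighbors in the order listed); mark gray on enter, black on exit:
6 gray
  8 gray
    2 gray
      3 gray
        1 gray
        1 black
        5 gray
          5→1: 1 black — skip
        5 black
      3 black
      4 gray
        7 gray
          7→1: 1 black — skip
          7→5: 5 black — skip
          0 gray
            0→5: 5 black — skip
            0→6: 6 is gray → back edge
First back edge: 0 → 6.

0->6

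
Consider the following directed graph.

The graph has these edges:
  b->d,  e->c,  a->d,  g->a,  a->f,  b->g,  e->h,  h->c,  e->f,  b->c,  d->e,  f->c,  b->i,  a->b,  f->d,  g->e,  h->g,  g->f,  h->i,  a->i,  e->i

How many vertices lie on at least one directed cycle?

7

A vertex is on a directed cycle iff it belongs to a strongly connected component of size ≥ 2 (or has a self-loop).
The vertices on cycles are {a, b, d, e, f, g, h} — 7 in total.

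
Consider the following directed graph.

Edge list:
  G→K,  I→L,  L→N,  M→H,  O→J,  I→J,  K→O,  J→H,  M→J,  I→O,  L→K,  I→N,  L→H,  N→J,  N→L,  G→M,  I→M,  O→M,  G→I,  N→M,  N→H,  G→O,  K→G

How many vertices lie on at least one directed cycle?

5

A vertex is on a directed cycle iff it belongs to a strongly connected component of size ≥ 2 (or has a self-loop).
The vertices on cycles are {G, I, K, L, N} — 5 in total.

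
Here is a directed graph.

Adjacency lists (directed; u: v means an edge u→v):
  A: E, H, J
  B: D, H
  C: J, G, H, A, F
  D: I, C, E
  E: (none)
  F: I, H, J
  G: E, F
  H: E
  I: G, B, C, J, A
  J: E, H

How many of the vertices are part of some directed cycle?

6

A vertex is on a directed cycle iff it belongs to a strongly connected component of size ≥ 2 (or has a self-loop).
The vertices on cycles are {B, C, D, F, G, I} — 6 in total.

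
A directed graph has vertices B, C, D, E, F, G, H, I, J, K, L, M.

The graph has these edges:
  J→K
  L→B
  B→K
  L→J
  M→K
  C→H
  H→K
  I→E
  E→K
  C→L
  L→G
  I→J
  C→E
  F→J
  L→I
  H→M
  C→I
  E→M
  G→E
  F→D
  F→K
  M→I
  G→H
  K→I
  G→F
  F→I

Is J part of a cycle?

J is on a cycle iff J can reach itself via ≥1 edge.
J → K → I → J — yes.

Yes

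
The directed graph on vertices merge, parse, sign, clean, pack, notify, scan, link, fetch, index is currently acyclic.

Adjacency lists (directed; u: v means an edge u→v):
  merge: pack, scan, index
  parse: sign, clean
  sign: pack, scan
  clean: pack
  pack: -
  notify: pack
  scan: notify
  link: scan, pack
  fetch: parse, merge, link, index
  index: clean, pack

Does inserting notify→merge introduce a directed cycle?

Yes

Adding notify→merge creates a cycle iff merge can already reach notify.
Path from merge: merge → scan → notify.
So merge → … → notify → merge is a cycle.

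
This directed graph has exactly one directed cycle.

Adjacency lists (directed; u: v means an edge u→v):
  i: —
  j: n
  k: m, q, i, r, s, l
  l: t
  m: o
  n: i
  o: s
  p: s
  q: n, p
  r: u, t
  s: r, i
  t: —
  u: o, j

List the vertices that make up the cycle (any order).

o, r, s, u

DFS with gray/black marking from r:
r gray
  u gray
    o gray
      s gray
        s→r: r is gray → back edge
Back edge closes the cycle r → u → o → s → r; its vertices are {o, r, s, u}.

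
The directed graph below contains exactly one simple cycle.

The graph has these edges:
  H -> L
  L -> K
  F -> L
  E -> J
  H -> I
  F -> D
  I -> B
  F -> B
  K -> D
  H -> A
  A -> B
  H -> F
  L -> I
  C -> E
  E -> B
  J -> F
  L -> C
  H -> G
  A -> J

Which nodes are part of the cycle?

C, E, F, J, L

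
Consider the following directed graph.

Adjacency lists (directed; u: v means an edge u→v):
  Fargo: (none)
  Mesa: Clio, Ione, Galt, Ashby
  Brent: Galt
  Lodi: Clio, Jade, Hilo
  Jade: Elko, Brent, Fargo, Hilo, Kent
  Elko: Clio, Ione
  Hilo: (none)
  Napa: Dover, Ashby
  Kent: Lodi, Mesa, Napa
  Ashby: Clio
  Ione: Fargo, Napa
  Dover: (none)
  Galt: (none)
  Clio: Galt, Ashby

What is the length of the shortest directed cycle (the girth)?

2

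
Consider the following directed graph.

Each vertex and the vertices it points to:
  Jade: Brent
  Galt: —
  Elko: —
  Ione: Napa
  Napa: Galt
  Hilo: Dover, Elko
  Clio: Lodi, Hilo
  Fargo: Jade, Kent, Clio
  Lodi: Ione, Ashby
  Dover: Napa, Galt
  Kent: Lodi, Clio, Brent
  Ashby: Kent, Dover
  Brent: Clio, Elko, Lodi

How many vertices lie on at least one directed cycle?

5

A vertex is on a directed cycle iff it belongs to a strongly connected component of size ≥ 2 (or has a self-loop).
The vertices on cycles are {Clio, Kent, Lodi, Ashby, Brent} — 5 in total.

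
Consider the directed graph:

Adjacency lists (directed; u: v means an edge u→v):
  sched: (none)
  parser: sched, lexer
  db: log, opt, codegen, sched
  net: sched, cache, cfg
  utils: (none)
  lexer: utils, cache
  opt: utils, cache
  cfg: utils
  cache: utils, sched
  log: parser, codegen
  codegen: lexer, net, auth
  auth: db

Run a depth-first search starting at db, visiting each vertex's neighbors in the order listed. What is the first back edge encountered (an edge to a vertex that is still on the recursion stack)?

auth->db

DFS from db (visiting each vertex's neighbors in the order listed); mark gray on enter, black on exit:
db gray
  log gray
    parser gray
      sched gray
      sched black
      lexer gray
        utils gray
        utils black
        cache gray
          cache→utils: utils black — skip
          cache→sched: sched black — skip
        cache black
      lexer black
    parser black
    codegen gray
      codegen→lexer: lexer black — skip
      net gray
        net→sched: sched black — skip
        net→cache: cache black — skip
        cfg gray
          cfg→utils: utils black — skip
        cfg black
      net black
      auth gray
        auth→db: db is gray → back edge
First back edge: auth → db.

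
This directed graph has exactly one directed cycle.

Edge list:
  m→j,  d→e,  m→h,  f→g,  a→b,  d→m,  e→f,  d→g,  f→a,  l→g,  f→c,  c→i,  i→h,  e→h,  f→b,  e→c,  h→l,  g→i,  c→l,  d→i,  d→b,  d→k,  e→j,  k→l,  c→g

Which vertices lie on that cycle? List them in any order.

g, h, i, l

DFS with gray/black marking from l:
l gray
  g gray
    i gray
      h gray
        h→l: l is gray → back edge
Back edge closes the cycle l → g → i → h → l; its vertices are {g, h, i, l}.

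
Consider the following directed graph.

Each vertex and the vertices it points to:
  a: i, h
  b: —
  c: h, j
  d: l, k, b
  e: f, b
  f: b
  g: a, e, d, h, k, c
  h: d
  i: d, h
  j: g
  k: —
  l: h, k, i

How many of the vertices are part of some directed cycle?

7

A vertex is on a directed cycle iff it belongs to a strongly connected component of size ≥ 2 (or has a self-loop).
The vertices on cycles are {c, d, g, h, i, j, l} — 7 in total.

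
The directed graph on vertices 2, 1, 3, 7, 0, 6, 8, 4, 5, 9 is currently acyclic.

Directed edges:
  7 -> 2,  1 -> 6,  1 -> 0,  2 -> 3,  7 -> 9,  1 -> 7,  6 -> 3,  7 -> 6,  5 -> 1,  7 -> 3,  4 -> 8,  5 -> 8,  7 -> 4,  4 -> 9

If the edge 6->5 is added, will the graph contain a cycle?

Adding 6→5 creates a cycle iff 5 can already reach 6.
Path from 5: 5 → 1 → 6.
So 5 → … → 6 → 5 is a cycle.

Yes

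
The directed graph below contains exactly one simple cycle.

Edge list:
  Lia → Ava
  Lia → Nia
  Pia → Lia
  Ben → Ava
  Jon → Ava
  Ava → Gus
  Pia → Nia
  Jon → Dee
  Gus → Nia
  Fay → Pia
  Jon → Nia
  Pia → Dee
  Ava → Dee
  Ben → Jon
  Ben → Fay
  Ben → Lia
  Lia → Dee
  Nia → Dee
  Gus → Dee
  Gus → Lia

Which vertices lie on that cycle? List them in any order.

Ava, Gus, Lia

DFS with gray/black marking from Lia:
Lia gray
  Dee gray
  Dee black
  Ava gray
    Gus gray
      Nia gray
        Nia→Dee: Dee black — skip
      Nia black
      Gus→Lia: Lia is gray → back edge
Back edge closes the cycle Lia → Ava → Gus → Lia; its vertices are {Ava, Gus, Lia}.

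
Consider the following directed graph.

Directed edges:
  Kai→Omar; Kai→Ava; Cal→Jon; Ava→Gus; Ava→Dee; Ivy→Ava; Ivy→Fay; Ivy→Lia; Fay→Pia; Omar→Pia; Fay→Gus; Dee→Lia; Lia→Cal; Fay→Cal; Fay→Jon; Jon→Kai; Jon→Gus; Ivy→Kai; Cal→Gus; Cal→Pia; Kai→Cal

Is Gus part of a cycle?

Gus lies on a cycle iff there is a path from Gus back to itself.
Exploring from Gus, it never reaches itself; equivalently, its strongly connected component is a singleton.

No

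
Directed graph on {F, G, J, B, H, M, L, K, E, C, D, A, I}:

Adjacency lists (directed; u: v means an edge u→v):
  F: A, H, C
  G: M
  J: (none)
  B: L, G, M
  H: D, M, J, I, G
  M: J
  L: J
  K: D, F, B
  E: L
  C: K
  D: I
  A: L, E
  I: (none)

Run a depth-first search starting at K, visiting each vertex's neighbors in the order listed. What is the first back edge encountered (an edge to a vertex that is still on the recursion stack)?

C→K

DFS from K (visiting each vertex's neighbors in the order listed); mark gray on enter, black on exit:
K gray
  D gray
    I gray
    I black
  D black
  F gray
    A gray
      L gray
        J gray
        J black
      L black
      E gray
        E→L: L black — skip
      E black
    A black
    H gray
      H→D: D black — skip
      M gray
        M→J: J black — skip
      M black
      H→J: J black — skip
      H→I: I black — skip
      G gray
        G→M: M black — skip
      G black
    H black
    C gray
      C→K: K is gray → back edge
First back edge: C → K.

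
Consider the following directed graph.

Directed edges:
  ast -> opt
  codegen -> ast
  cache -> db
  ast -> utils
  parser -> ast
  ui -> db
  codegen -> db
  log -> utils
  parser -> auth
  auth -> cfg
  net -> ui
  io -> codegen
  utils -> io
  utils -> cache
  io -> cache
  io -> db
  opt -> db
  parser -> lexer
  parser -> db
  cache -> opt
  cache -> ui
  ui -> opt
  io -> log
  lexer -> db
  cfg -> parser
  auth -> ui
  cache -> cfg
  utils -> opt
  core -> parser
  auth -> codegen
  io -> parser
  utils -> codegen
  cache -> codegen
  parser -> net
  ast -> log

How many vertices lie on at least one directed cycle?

A vertex is on a directed cycle iff it belongs to a strongly connected component of size ≥ 2 (or has a self-loop).
The vertices on cycles are {io, ast, cfg, log, auth, cache, utils, parser, codegen} — 9 in total.

9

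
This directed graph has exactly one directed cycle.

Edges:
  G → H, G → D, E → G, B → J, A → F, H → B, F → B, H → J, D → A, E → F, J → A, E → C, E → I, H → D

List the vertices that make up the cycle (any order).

DFS with gray/black marking from F:
F gray
  B gray
    J gray
      A gray
        A→F: F is gray → back edge
Back edge closes the cycle F → B → J → A → F; its vertices are {A, B, F, J}.

A, B, F, J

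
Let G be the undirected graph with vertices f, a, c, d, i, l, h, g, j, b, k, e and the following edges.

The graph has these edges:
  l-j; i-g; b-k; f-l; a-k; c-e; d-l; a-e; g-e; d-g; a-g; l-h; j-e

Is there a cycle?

Yes

DFS, tracking each vertex's parent; an edge to a visited non-parent vertex closes a cycle.
Start from c:
visit c (parent –)
  visit e (parent c)
    visit j (parent e)
      visit l (parent j)
        visit h (parent l)
          h–l: parent, skip
        visit f (parent l)
          f–l: parent, skip
        visit d (parent l)
          visit g (parent d)
            g–d: parent, skip
            g–e: e visited and ≠ parent → cycle
Cycle: e – j – l – d – g – e.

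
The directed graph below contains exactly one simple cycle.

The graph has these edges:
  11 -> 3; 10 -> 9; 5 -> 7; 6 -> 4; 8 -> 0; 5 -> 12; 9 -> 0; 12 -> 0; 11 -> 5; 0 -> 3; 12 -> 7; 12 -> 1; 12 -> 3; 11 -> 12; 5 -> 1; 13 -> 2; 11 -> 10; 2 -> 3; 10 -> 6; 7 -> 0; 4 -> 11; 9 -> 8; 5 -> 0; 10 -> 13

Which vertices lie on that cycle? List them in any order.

DFS with gray/black marking from 4:
4 gray
  11 gray
    10 gray
      6 gray
        6→4: 4 is gray → back edge
Back edge closes the cycle 4 → 11 → 10 → 6 → 4; its vertices are {4, 6, 10, 11}.

4, 6, 10, 11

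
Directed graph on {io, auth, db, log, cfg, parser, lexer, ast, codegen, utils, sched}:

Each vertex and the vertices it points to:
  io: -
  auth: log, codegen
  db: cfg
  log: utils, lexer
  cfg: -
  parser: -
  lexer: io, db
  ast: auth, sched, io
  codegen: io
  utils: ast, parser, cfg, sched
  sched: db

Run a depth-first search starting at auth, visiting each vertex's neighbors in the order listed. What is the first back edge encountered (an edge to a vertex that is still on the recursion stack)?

ast→auth

DFS from auth (visiting each vertex's neighbors in the order listed); mark gray on enter, black on exit:
auth gray
  log gray
    utils gray
      ast gray
        ast→auth: auth is gray → back edge
First back edge: ast → auth.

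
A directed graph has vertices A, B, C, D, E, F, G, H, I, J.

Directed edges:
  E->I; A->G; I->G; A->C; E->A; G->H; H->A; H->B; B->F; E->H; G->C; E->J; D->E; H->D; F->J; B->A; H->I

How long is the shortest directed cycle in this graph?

3

For each vertex v, BFS finds the shortest path from v back to v.
The shortest such closed walk is E → H → D → E, length 3.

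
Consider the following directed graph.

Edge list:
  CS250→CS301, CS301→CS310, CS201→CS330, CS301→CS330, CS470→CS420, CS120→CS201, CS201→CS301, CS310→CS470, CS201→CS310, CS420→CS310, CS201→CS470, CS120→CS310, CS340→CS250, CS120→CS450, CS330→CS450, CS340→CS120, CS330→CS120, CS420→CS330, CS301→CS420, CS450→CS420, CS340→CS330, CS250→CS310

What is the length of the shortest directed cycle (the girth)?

For each vertex v, BFS finds the shortest path from v back to v.
The shortest such closed walk is CS120 → CS201 → CS330 → CS120, length 3.

3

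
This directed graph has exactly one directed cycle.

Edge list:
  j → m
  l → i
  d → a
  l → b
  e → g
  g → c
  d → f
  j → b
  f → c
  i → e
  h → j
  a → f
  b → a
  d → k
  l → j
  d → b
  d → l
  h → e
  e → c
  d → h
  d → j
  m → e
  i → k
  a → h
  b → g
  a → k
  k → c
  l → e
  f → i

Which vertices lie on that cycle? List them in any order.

a, b, h, j

DFS with gray/black marking from a:
a gray
  f gray
    c gray
    c black
    i gray
      k gray
        k→c: c black — skip
      k black
      e gray
        e→c: c black — skip
        g gray
          g→c: c black — skip
        g black
      e black
    i black
  f black
  h gray
    j gray
      b gray
        b→g: g black — skip
        b→a: a is gray → back edge
Back edge closes the cycle a → h → j → b → a; its vertices are {a, b, h, j}.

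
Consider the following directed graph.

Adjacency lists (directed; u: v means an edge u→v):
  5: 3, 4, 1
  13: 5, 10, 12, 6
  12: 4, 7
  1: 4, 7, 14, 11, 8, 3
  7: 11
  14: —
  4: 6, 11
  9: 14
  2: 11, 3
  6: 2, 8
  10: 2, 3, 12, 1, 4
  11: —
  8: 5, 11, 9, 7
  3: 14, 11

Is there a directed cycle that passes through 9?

No

9 lies on a cycle iff there is a path from 9 back to itself.
Exploring from 9, it never reaches itself; equivalently, its strongly connected component is a singleton.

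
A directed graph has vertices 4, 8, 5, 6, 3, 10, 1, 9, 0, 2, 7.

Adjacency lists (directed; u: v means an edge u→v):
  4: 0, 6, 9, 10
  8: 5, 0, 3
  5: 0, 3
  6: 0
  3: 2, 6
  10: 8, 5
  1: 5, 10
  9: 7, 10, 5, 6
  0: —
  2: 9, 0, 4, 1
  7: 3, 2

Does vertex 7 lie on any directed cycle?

7 is on a cycle iff 7 can reach itself via ≥1 edge.
7 → 2 → 9 → 7 — yes.

Yes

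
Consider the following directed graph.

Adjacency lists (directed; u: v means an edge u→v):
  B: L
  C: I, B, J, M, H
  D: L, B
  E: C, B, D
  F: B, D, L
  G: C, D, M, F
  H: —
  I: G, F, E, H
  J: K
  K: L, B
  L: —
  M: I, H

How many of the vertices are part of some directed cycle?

A vertex is on a directed cycle iff it belongs to a strongly connected component of size ≥ 2 (or has a self-loop).
The vertices on cycles are {C, E, G, I, M} — 5 in total.

5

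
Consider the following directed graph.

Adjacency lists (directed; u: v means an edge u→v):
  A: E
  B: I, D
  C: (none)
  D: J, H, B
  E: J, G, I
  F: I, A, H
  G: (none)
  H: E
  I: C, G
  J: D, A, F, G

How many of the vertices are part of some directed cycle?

A vertex is on a directed cycle iff it belongs to a strongly connected component of size ≥ 2 (or has a self-loop).
The vertices on cycles are {A, B, D, E, F, H, J} — 7 in total.

7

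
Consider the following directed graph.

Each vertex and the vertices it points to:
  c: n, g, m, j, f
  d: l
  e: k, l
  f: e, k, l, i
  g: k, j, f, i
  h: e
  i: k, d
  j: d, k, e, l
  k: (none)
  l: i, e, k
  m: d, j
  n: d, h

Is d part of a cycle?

d is on a cycle iff d can reach itself via ≥1 edge.
d → l → i → d — yes.

Yes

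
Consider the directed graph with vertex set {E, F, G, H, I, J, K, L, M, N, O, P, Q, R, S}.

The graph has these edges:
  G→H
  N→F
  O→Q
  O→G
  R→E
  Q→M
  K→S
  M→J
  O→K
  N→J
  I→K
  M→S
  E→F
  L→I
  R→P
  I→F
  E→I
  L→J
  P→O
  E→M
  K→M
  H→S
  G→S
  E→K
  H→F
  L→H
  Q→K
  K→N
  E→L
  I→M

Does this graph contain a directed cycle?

No

DFS with white/gray/black marking, starting from R:
R gray
  E gray
    L gray
      I gray
        M gray
          J gray
          J black
          S gray
          S black
        M black
        F gray
        F black
        K gray
          K→M: M black — skip
          K→S: S black — skip
          N gray
            N→J: J black — skip
            N→F: F black — skip
          N black
        K black
      I black
      H gray
        H→F: F black — skip
        H→S: S black — skip
      H black
      L→J: J black — skip
    L black
    E→I: I black — skip
    E→M: M black — skip
    E→F: F black — skip
    E→K: K black — skip
  E black
  P gray
    O gray
      O→K: K black — skip
      G gray
        G→S: S black — skip
        G→H: H black — skip
      G black
      Q gray
        Q→M: M black — skip
        Q→K: K black — skip
      Q black
    O black
  P black
R black
Every edge goes to a white or black vertex — no back edge, so the graph is acyclic.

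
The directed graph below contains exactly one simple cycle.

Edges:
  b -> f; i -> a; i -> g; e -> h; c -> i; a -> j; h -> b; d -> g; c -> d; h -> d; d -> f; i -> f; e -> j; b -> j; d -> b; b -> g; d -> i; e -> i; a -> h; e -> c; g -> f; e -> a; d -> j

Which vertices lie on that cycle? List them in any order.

a, d, h, i

DFS with gray/black marking from i:
i gray
  f gray
  f black
  g gray
    g→f: f black — skip
  g black
  a gray
    h gray
      d gray
        d→i: i is gray → back edge
Back edge closes the cycle i → a → h → d → i; its vertices are {a, d, h, i}.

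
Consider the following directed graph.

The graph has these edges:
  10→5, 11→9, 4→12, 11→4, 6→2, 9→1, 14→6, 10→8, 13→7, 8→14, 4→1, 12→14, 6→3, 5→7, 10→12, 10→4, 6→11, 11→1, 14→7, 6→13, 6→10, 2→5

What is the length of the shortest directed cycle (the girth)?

4

For each vertex v, BFS finds the shortest path from v back to v.
The shortest such closed walk is 6 → 10 → 12 → 14 → 6, length 4.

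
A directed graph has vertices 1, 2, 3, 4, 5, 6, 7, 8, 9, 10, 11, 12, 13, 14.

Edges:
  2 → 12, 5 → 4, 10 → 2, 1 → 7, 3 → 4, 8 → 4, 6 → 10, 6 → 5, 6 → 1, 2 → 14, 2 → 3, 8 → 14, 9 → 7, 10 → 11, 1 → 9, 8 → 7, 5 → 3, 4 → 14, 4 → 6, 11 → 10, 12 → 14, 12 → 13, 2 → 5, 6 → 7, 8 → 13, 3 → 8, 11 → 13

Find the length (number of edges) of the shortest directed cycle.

2

For each vertex v, BFS finds the shortest path from v back to v.
The shortest such closed walk is 10 → 11 → 10, length 2.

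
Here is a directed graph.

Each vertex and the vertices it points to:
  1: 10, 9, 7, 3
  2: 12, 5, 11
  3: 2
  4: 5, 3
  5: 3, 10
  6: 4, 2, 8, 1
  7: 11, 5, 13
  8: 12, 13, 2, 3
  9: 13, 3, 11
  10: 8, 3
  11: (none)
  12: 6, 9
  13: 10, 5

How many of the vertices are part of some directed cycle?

12

A vertex is on a directed cycle iff it belongs to a strongly connected component of size ≥ 2 (or has a self-loop).
The vertices on cycles are {1, 2, 3, 4, 5, 6, 7, 8, 9, 10, 12, 13} — 12 in total.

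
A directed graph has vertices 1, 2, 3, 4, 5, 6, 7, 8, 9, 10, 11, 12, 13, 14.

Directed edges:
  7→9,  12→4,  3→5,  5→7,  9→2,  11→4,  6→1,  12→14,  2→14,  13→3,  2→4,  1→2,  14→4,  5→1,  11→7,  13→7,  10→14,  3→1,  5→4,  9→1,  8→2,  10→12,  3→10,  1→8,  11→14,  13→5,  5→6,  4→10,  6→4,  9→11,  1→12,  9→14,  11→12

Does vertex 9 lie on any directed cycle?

Yes

9 is on a cycle iff 9 can reach itself via ≥1 edge.
9 → 11 → 7 → 9 — yes.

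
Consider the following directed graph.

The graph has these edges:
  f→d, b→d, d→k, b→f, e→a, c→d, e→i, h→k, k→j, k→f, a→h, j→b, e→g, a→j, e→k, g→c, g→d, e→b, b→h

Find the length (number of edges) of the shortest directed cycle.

For each vertex v, BFS finds the shortest path from v back to v.
The shortest such closed walk is k → f → d → k, length 3.

3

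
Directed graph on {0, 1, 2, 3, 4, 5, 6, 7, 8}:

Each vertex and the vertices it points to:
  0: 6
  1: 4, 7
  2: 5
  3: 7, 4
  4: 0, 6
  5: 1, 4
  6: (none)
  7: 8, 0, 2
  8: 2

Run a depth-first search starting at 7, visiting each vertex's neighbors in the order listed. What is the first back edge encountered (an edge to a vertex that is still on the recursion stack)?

1→7

DFS from 7 (visiting each vertex's neighbors in the order listed); mark gray on enter, black on exit:
7 gray
  8 gray
    2 gray
      5 gray
        1 gray
          4 gray
            0 gray
              6 gray
              6 black
            0 black
            4→6: 6 black — skip
          4 black
          1→7: 7 is gray → back edge
First back edge: 1 → 7.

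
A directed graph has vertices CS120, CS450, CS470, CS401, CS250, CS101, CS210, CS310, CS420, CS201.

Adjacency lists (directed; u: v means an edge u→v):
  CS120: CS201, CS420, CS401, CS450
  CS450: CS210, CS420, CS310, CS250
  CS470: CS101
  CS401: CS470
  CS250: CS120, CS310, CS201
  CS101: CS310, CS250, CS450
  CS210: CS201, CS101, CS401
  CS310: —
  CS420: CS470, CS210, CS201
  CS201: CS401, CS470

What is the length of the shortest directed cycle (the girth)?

3

For each vertex v, BFS finds the shortest path from v back to v.
The shortest such closed walk is CS101 → CS450 → CS210 → CS101, length 3.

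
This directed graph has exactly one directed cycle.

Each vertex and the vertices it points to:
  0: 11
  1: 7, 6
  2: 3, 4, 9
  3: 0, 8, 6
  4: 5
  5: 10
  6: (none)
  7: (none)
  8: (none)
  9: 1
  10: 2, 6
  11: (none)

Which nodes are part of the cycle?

2, 4, 5, 10

DFS with gray/black marking from 2:
2 gray
  3 gray
    0 gray
      11 gray
      11 black
    0 black
    8 gray
    8 black
    6 gray
    6 black
  3 black
  4 gray
    5 gray
      10 gray
        10→2: 2 is gray → back edge
Back edge closes the cycle 2 → 4 → 5 → 10 → 2; its vertices are {2, 4, 5, 10}.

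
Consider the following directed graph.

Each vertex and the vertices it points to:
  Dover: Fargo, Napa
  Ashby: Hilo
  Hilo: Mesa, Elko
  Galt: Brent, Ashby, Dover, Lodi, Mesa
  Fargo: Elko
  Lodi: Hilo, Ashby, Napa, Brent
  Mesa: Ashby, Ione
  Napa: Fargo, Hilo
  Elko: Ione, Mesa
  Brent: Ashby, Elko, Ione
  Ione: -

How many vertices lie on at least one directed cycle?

4

A vertex is on a directed cycle iff it belongs to a strongly connected component of size ≥ 2 (or has a self-loop).
The vertices on cycles are {Elko, Hilo, Mesa, Ashby} — 4 in total.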